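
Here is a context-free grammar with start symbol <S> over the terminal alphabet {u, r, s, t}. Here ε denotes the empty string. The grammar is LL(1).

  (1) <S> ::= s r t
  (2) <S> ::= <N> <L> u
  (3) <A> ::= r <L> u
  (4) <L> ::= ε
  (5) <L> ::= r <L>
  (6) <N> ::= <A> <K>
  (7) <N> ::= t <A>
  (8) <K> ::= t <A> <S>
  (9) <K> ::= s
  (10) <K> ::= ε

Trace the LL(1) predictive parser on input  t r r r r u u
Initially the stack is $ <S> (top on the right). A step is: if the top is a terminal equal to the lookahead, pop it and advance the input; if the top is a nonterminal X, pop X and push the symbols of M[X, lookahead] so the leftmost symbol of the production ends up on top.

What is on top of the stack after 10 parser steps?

step 1: stack=$ <S>  input=t r r r r u u $  — expand <S> ::= <N> <L> u
step 2: stack=$ u <L> <N>  input=t r r r r u u $  — expand <N> ::= t <A>
step 3: stack=$ u <L> <A> t  input=t r r r r u u $  — match t
step 4: stack=$ u <L> <A>  input=r r r r u u $  — expand <A> ::= r <L> u
step 5: stack=$ u <L> u <L> r  input=r r r r u u $  — match r
step 6: stack=$ u <L> u <L>  input=r r r u u $  — expand <L> ::= r <L>
step 7: stack=$ u <L> u <L> r  input=r r r u u $  — match r
step 8: stack=$ u <L> u <L>  input=r r u u $  — expand <L> ::= r <L>
step 9: stack=$ u <L> u <L> r  input=r r u u $  — match r
step 10: stack=$ u <L> u <L>  input=r u u $  — expand <L> ::= r <L>
Stack after step 10: $ u <L> u <L> r (top = r).

r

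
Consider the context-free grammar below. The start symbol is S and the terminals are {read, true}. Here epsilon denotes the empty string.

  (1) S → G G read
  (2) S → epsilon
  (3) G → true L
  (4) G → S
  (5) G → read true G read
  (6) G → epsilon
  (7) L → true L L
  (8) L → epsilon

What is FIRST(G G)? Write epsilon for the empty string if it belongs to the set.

{epsilon, read, true}

FIRST(L) = {epsilon, true}
FIRST(S) = {epsilon, read, true}  (via G G read)
FIRST(G) = {epsilon, read, true}  (via S)
FIRST(G G): take FIRST of each symbol in turn, carrying on past any symbol whose FIRST contains epsilon; result {epsilon, read, true}.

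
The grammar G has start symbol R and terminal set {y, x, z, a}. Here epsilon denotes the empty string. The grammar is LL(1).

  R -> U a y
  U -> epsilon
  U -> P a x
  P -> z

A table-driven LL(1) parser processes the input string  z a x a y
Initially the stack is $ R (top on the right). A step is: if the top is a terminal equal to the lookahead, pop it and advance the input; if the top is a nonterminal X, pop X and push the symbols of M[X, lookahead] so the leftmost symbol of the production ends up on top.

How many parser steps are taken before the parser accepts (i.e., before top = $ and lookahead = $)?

     Stack        Input        Action
  1  $ R          z a x a y $  expand R -> U a y
  2  $ y a U      z a x a y $  expand U -> P a x
  3  $ y a x a P  z a x a y $  expand P -> z
  4  $ y a x a z  z a x a y $  match z
  5  $ y a x a    a x a y $    match a
  6  $ y a x      x a y $      match x
  7  $ y a        a y $        match a
  8  $ y          y $          match y
Accept reached after 8 steps.

8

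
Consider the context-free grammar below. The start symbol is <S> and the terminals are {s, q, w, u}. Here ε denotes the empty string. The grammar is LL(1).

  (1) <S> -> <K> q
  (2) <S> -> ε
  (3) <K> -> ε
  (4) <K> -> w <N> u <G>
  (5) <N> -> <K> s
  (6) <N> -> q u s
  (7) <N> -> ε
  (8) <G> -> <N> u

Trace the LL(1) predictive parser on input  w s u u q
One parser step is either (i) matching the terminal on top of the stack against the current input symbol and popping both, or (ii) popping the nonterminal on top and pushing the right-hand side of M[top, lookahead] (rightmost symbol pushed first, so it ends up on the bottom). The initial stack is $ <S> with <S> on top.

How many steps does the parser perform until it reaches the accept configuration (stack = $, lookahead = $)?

11

step 1: stack=$ <S>  input=w s u u q $  — expand <S> -> <K> q
step 2: stack=$ q <K>  input=w s u u q $  — expand <K> -> w <N> u <G>
step 3: stack=$ q <G> u <N> w  input=w s u u q $  — match w
step 4: stack=$ q <G> u <N>  input=s u u q $  — expand <N> -> <K> s
step 5: stack=$ q <G> u s <K>  input=s u u q $  — expand <K> -> ε
step 6: stack=$ q <G> u s  input=s u u q $  — match s
step 7: stack=$ q <G> u  input=u u q $  — match u
step 8: stack=$ q <G>  input=u q $  — expand <G> -> <N> u
step 9: stack=$ q u <N>  input=u q $  — expand <N> -> ε
step 10: stack=$ q u  input=u q $  — match u
step 11: stack=$ q  input=q $  — match q
Accept reached after 11 steps.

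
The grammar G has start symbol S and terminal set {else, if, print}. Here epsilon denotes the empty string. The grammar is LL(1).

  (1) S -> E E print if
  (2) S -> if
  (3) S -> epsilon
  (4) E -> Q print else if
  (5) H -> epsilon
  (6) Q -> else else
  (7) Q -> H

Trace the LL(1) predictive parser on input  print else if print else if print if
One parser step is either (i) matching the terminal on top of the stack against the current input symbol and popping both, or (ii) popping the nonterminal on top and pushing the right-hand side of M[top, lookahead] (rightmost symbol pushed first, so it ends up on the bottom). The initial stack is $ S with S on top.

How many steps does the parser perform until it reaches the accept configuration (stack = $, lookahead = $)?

15

step 1: stack=$ S  input=print else if print else if print if $  — expand S -> E E print if
step 2: stack=$ if print E E  input=print else if print else if print if $  — expand E -> Q print else if
step 3: stack=$ if print E if else print Q  input=print else if print else if print if $  — expand Q -> H
step 4: stack=$ if print E if else print H  input=print else if print else if print if $  — expand H -> epsilon
step 5: stack=$ if print E if else print  input=print else if print else if print if $  — match print
step 6: stack=$ if print E if else  input=else if print else if print if $  — match else
step 7: stack=$ if print E if  input=if print else if print if $  — match if
step 8: stack=$ if print E  input=print else if print if $  — expand E -> Q print else if
step 9: stack=$ if print if else print Q  input=print else if print if $  — expand Q -> H
step 10: stack=$ if print if else print H  input=print else if print if $  — expand H -> epsilon
step 11: stack=$ if print if else print  input=print else if print if $  — match print
step 12: stack=$ if print if else  input=else if print if $  — match else
step 13: stack=$ if print if  input=if print if $  — match if
step 14: stack=$ if print  input=print if $  — match print
step 15: stack=$ if  input=if $  — match if
Accept reached after 15 steps.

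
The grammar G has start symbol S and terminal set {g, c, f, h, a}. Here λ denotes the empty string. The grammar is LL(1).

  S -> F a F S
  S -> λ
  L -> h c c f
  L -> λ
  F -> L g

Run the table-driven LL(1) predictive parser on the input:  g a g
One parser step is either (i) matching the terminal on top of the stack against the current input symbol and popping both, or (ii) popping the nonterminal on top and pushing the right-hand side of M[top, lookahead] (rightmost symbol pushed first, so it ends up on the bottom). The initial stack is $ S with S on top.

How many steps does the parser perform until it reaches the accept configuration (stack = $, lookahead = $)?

9

step 1: stack=$ S  input=g a g $  — expand S -> F a F S
step 2: stack=$ S F a F  input=g a g $  — expand F -> L g
step 3: stack=$ S F a g L  input=g a g $  — expand L -> λ
step 4: stack=$ S F a g  input=g a g $  — match g
step 5: stack=$ S F a  input=a g $  — match a
step 6: stack=$ S F  input=g $  — expand F -> L g
step 7: stack=$ S g L  input=g $  — expand L -> λ
step 8: stack=$ S g  input=g $  — match g
step 9: stack=$ S  input=$  — expand S -> λ
Accept reached after 9 steps.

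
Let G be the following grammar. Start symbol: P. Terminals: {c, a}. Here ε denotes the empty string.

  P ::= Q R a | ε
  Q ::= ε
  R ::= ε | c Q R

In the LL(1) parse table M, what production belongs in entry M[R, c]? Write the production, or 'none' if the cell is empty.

FIRST(Q): from Q::=ε we get {ε}. So FIRST(Q) = {ε}.
FIRST(R): from R::=ε we get {ε}; from R::=c Q R we get {c}. So FIRST(R) = {ε, c}.
FIRST(P): from P::=Q R a we get {a, c}; from P::=ε we get {ε}. So FIRST(P) = {ε, a, c}.
FOLLOW(P) includes $ since P is the start symbol.
FOLLOW(R): in P::=Q R a, R is followed by a with FIRST {a}; in R::=c Q R, the suffix after R is empty (adds nothing new). Thus FOLLOW(R) = {a}.
For R ::= ε: FIRST(ε) = {ε}, so it goes in M[R, t] for t ∈ {}; since ε ∈ FIRST, also for every t ∈ FOLLOW(R) = {a}.
For R ::= c Q R: FIRST(c Q R) = {c}, so it goes in M[R, t] for t ∈ {c}.

R ::= c Q R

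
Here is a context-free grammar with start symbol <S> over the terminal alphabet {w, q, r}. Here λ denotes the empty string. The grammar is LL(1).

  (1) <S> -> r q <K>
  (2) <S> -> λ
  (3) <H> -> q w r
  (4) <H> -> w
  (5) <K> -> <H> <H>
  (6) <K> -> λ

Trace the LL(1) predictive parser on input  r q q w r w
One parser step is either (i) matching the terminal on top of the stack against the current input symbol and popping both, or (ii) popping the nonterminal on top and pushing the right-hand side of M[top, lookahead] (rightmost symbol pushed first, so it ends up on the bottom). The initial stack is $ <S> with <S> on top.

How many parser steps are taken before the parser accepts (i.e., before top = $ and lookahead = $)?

10

step 1: stack=$ <S>  input=r q q w r w $  — expand <S> -> r q <K>
step 2: stack=$ <K> q r  input=r q q w r w $  — match r
step 3: stack=$ <K> q  input=q q w r w $  — match q
step 4: stack=$ <K>  input=q w r w $  — expand <K> -> <H> <H>
step 5: stack=$ <H> <H>  input=q w r w $  — expand <H> -> q w r
step 6: stack=$ <H> r w q  input=q w r w $  — match q
step 7: stack=$ <H> r w  input=w r w $  — match w
step 8: stack=$ <H> r  input=r w $  — match r
step 9: stack=$ <H>  input=w $  — expand <H> -> w
step 10: stack=$ w  input=w $  — match w
Accept reached after 10 steps.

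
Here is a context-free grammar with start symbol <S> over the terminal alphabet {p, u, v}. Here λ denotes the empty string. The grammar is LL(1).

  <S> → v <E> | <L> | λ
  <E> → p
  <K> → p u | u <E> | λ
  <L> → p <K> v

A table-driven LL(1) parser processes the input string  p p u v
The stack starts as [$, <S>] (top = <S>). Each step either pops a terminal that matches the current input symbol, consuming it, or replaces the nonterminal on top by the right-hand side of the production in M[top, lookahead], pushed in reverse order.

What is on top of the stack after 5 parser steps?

step 1: stack=$ <S>  input=p p u v $  — expand <S> → <L>
step 2: stack=$ <L>  input=p p u v $  — expand <L> → p <K> v
step 3: stack=$ v <K> p  input=p p u v $  — match p
step 4: stack=$ v <K>  input=p u v $  — expand <K> → p u
step 5: stack=$ v u p  input=p u v $  — match p
Stack after step 5: $ v u (top = u).

u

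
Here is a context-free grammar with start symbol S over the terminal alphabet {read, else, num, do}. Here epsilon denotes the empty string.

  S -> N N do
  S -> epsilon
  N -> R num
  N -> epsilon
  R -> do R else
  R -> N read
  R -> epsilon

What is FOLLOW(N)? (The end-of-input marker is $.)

FIRST(S) = {epsilon, do, num, read}  (via N N do)
FIRST(N) = {epsilon, do, num, read}  (via R num)
FIRST(R) = {epsilon, do, num, read}  (via N read)
FOLLOW(S) includes $ since S is the start symbol.
FOLLOW(S): S appears on no right-hand side. Thus FOLLOW(S) = {$}.
FOLLOW(N): in S->N N do (occurrence 1), N is followed by N do with FIRST {do, num, read}; in S->N N do (occurrence 2), N is followed by do with FIRST {do}; in R->N read, N is followed by read with FIRST {read}. Thus FOLLOW(N) = {do, num, read}.
FOLLOW(R): in N->R num, R is followed by num with FIRST {num}; in R->do R else, R is followed by else with FIRST {else}. Thus FOLLOW(R) = {else, num}.

{do, num, read}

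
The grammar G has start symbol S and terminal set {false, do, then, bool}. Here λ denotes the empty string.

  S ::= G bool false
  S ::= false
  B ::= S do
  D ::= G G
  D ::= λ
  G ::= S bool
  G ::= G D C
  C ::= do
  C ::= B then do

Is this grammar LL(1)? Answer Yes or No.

No

FIRST(S) = {false}
FIRST(B) = {false}
FIRST(D) = {λ, false}
FIRST(G) = {false}
FIRST(C) = {do, false}
FOLLOW(S) = {$, bool, do}
FOLLOW(B) = {then}
FOLLOW(D) = {do, false}
FOLLOW(G) = {bool, do, false}
FOLLOW(C) = {bool, do, false}
Cell M[D, false] receives both D ::= G G and D ::= λ — the grammar is not LL(1).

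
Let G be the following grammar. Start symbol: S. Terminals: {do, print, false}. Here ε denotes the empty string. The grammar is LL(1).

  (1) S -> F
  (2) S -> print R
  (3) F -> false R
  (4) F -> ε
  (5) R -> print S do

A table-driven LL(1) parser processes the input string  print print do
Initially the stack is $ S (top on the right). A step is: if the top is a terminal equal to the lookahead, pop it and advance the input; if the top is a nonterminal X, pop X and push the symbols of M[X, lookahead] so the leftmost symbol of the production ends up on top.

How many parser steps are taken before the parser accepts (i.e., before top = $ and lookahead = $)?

7

     Stack         Input             Action
  1  $ S           print print do $  expand S -> print R
  2  $ R print     print print do $  match print
  3  $ R           print do $        expand R -> print S do
  4  $ do S print  print do $        match print
  5  $ do S        do $              expand S -> F
  6  $ do F        do $              expand F -> ε
  7  $ do          do $              match do
Accept reached after 7 steps.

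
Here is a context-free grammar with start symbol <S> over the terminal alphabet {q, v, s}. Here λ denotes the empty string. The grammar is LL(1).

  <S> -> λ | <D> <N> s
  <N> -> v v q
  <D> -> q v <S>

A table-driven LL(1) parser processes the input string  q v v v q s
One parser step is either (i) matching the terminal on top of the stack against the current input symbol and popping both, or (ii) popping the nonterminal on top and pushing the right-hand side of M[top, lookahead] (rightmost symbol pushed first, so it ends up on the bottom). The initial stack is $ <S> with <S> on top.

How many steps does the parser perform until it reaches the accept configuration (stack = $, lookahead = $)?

10

      Stack            Input          Action
   1  $ <S>            q v v v q s $  expand <S> -> <D> <N> s
   2  $ s <N> <D>      q v v v q s $  expand <D> -> q v <S>
   3  $ s <N> <S> v q  q v v v q s $  match q
   4  $ s <N> <S> v    v v v q s $    match v
   5  $ s <N> <S>      v v q s $      expand <S> -> λ
   6  $ s <N>          v v q s $      expand <N> -> v v q
   7  $ s q v v        v v q s $      match v
   8  $ s q v          v q s $        match v
   9  $ s q            q s $          match q
  10  $ s              s $            match s
Accept reached after 10 steps.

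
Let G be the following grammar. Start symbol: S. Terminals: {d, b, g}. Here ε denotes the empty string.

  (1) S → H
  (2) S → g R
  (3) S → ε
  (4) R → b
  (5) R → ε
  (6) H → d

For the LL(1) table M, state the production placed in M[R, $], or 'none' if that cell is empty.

FIRST(R) = {ε, b}
FIRST(H) = {d}
FIRST(S) = {ε, d, g}  (via H)
FOLLOW(S) includes $ since S is the start symbol.
FOLLOW(S): S appears on no right-hand side. Thus FOLLOW(S) = {$}.
FOLLOW(R): in S→g R, the suffix after R is empty, so FOLLOW(R) ⊇ FOLLOW(S) = {$}. Thus FOLLOW(R) = {$}.
For R → b: FIRST(b) = {b}, so it goes in M[R, t] for t ∈ {b}.
For R → ε: FIRST(ε) = {ε}, so it goes in M[R, t] for t ∈ {}; since ε ∈ FIRST, also for every t ∈ FOLLOW(R) = {$}.

R → ε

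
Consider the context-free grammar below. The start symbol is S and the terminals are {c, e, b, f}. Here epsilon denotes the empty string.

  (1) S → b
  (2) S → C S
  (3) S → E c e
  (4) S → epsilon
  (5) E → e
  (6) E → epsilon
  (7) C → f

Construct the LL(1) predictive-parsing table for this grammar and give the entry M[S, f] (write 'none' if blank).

S → C S

FIRST(E): from E→e we get {e}; from E→epsilon we get {epsilon}. So FIRST(E) = {epsilon, e}.
FIRST(C): from C→f we get {f}. So FIRST(C) = {f}.
FIRST(S): from S→b we get {b}; from S→C S we get {f}; from S→E c e we get {c, e}; from S→epsilon we get {epsilon}. So FIRST(S) = {epsilon, b, c, e, f}.
FOLLOW(S) includes $ since S is the start symbol.
FOLLOW(S): in S→C S, the suffix after S is empty (adds nothing new). Thus FOLLOW(S) = {$}.
For S → b: FIRST(b) = {b}, so it goes in M[S, t] for t ∈ {b}.
For S → C S: FIRST(C S) = {f}, so it goes in M[S, t] for t ∈ {f}.
For S → E c e: FIRST(E c e) = {c, e}, so it goes in M[S, t] for t ∈ {c, e}.
For S → epsilon: FIRST(epsilon) = {epsilon}, so it goes in M[S, t] for t ∈ {}; since epsilon ∈ FIRST, also for every t ∈ FOLLOW(S) = {$}.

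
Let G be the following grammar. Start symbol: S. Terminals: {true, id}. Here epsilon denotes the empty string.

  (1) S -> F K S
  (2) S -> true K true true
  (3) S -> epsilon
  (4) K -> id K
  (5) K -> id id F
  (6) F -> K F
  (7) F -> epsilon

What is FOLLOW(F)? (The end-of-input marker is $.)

{$, id, true}

FIRST(K): from K->id K we get {id}; from K->id id F we get {id}. So FIRST(K) = {id}.
FIRST(F): from F->K F we get {id}; from F->epsilon we get {epsilon}. So FIRST(F) = {epsilon, id}.
FIRST(S): from S->F K S we get {id}; from S->true K true true we get {true}; from S->epsilon we get {epsilon}. So FIRST(S) = {epsilon, id, true}.
FOLLOW(S) includes $ since S is the start symbol.
FOLLOW(S): in S->F K S, the suffix after S is empty (adds nothing new). Thus FOLLOW(S) = {$}.
FOLLOW(K): in S->F K S, K is followed by S with FIRST {epsilon, id, true}; in S->F K S, the suffix after K is nullable, so FOLLOW(K) ⊇ FOLLOW(S) = {$}; in S->true K true true, K is followed by true true with FIRST {true}; in K->id K, the suffix after K is empty (adds nothing new); in F->K F, K is followed by F with FIRST {epsilon, id}; in F->K F, the suffix after K is nullable, so FOLLOW(K) ⊇ FOLLOW(F) = {$, id, true}. Thus FOLLOW(K) = {$, id, true}.
FOLLOW(F): in S->F K S, F is followed by K S with FIRST {id}; in K->id id F, the suffix after F is empty, so FOLLOW(F) ⊇ FOLLOW(K) = {$, id, true}; in F->K F, the suffix after F is empty (adds nothing new). Thus FOLLOW(F) = {$, id, true}.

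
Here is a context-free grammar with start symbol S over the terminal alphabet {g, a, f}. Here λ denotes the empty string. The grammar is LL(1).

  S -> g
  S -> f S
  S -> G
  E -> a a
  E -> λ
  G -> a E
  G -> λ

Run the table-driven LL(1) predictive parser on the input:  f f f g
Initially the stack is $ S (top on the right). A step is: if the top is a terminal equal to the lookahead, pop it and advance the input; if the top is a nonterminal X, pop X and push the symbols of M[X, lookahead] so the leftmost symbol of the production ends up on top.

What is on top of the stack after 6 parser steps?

     Stack  Input      Action
  1  $ S    f f f g $  expand S -> f S
  2  $ S f  f f f g $  match f
  3  $ S    f f g $    expand S -> f S
  4  $ S f  f f g $    match f
  5  $ S    f g $      expand S -> f S
  6  $ S f  f g $      match f
Stack after step 6: $ S (top = S).

S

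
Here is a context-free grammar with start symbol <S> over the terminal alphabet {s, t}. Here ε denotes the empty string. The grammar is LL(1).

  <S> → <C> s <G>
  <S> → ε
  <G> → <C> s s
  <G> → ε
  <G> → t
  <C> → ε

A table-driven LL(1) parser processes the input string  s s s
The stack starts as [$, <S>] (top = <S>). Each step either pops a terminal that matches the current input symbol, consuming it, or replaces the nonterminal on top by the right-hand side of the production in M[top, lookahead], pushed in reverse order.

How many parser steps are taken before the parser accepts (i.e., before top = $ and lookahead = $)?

7

step 1: stack=$ <S>  input=s s s $  — expand <S> → <C> s <G>
step 2: stack=$ <G> s <C>  input=s s s $  — expand <C> → ε
step 3: stack=$ <G> s  input=s s s $  — match s
step 4: stack=$ <G>  input=s s $  — expand <G> → <C> s s
step 5: stack=$ s s <C>  input=s s $  — expand <C> → ε
step 6: stack=$ s s  input=s s $  — match s
step 7: stack=$ s  input=s $  — match s
Accept reached after 7 steps.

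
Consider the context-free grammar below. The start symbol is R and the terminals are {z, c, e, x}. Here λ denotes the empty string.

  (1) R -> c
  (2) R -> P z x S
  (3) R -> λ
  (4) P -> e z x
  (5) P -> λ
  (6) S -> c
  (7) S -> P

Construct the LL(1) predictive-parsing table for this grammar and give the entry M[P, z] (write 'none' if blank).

P -> λ

FIRST(P) = {λ, e}
FIRST(R) = {λ, c, e, z}  (via P z x S)
FIRST(S) = {λ, c, e}  (via P)
FOLLOW(R) includes $ since R is the start symbol.
FOLLOW(S): in R->P z x S, the suffix after S is empty, so FOLLOW(S) ⊇ FOLLOW(R) = {$}. Thus FOLLOW(S) = {$}.
FOLLOW(P): in R->P z x S, P is followed by z x S with FIRST {z}; in S->P, the suffix after P is empty, so FOLLOW(P) ⊇ FOLLOW(S) = {$}. Thus FOLLOW(P) = {$, z}.
For P -> e z x: FIRST(e z x) = {e}, so it goes in M[P, t] for t ∈ {e}.
For P -> λ: FIRST(λ) = {λ}, so it goes in M[P, t] for t ∈ {}; since λ ∈ FIRST, also for every t ∈ FOLLOW(P) = {$, z}.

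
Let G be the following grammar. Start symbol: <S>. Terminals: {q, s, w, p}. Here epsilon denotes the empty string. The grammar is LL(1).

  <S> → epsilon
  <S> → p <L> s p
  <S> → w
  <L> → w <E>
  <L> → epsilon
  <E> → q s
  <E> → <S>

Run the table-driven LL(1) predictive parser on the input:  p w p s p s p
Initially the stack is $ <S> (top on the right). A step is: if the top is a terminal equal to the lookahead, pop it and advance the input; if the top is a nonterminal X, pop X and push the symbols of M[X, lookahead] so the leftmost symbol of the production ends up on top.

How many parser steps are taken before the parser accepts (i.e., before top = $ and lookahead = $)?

      Stack            Input            Action
   1  $ <S>            p w p s p s p $  expand <S> → p <L> s p
   2  $ p s <L> p      p w p s p s p $  match p
   3  $ p s <L>        w p s p s p $    expand <L> → w <E>
   4  $ p s <E> w      w p s p s p $    match w
   5  $ p s <E>        p s p s p $      expand <E> → <S>
   6  $ p s <S>        p s p s p $      expand <S> → p <L> s p
   7  $ p s p s <L> p  p s p s p $      match p
   8  $ p s p s <L>    s p s p $        expand <L> → epsilon
   9  $ p s p s        s p s p $        match s
  10  $ p s p          p s p $          match p
  11  $ p s            s p $            match s
  12  $ p              p $              match p
Accept reached after 12 steps.

12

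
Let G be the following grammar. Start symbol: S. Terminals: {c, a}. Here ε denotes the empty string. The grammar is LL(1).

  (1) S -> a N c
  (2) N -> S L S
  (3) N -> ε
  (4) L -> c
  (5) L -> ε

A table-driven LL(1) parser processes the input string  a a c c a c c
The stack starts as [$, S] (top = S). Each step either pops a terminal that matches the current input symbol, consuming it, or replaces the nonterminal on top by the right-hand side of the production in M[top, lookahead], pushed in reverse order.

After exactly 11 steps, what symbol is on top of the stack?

step 1: stack=$ S  input=a a c c a c c $  — expand S -> a N c
step 2: stack=$ c N a  input=a a c c a c c $  — match a
step 3: stack=$ c N  input=a c c a c c $  — expand N -> S L S
step 4: stack=$ c S L S  input=a c c a c c $  — expand S -> a N c
step 5: stack=$ c S L c N a  input=a c c a c c $  — match a
step 6: stack=$ c S L c N  input=c c a c c $  — expand N -> ε
step 7: stack=$ c S L c  input=c c a c c $  — match c
step 8: stack=$ c S L  input=c a c c $  — expand L -> c
step 9: stack=$ c S c  input=c a c c $  — match c
step 10: stack=$ c S  input=a c c $  — expand S -> a N c
step 11: stack=$ c c N a  input=a c c $  — match a
Stack after step 11: $ c c N (top = N).

N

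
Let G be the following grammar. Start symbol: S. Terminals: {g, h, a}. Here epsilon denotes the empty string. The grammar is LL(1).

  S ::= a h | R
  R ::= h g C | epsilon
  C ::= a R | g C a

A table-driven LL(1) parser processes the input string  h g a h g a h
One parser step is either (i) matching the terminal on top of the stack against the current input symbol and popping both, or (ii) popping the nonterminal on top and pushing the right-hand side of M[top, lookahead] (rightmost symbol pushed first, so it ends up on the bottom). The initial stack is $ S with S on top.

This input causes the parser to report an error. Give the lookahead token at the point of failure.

$

step 1: stack=$ S  input=h g a h g a h $  — expand S ::= R
step 2: stack=$ R  input=h g a h g a h $  — expand R ::= h g C
step 3: stack=$ C g h  input=h g a h g a h $  — match h
step 4: stack=$ C g  input=g a h g a h $  — match g
step 5: stack=$ C  input=a h g a h $  — expand C ::= a R
step 6: stack=$ R a  input=a h g a h $  — match a
step 7: stack=$ R  input=h g a h $  — expand R ::= h g C
step 8: stack=$ C g h  input=h g a h $  — match h
step 9: stack=$ C g  input=g a h $  — match g
step 10: stack=$ C  input=a h $  — expand C ::= a R
step 11: stack=$ R a  input=a h $  — match a
step 12: stack=$ R  input=h $  — expand R ::= h g C
step 13: stack=$ C g h  input=h $  — match h
step 14: stack=$ C g  input=$  — error: top is terminal g but lookahead is $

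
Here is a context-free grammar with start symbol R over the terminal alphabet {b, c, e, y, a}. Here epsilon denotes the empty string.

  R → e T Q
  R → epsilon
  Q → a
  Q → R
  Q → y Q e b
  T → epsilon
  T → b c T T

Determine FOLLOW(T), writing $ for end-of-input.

{$, a, b, e, y}

FIRST(R) = {epsilon, e}
FIRST(T) = {epsilon, b}
FIRST(Q) = {epsilon, a, e, y}  (via R)
FOLLOW(R) includes $ since R is the start symbol.
FOLLOW(R): in Q→R, the suffix after R is empty, so FOLLOW(R) ⊇ FOLLOW(Q) = {$, e}. Thus FOLLOW(R) = {$, e}.
FOLLOW(Q): in R→e T Q, the suffix after Q is empty, so FOLLOW(Q) ⊇ FOLLOW(R) = {$, e}; in Q→y Q e b, Q is followed by e b with FIRST {e}. Thus FOLLOW(Q) = {$, e}.
FOLLOW(T): in R→e T Q, T is followed by Q with FIRST {epsilon, a, e, y}; in R→e T Q, the suffix after T is nullable, so FOLLOW(T) ⊇ FOLLOW(R) = {$, e}; in T→b c T T (occurrence 1), T is followed by T with FIRST {epsilon, b}; in T→b c T T (occurrence 1), the suffix after T is nullable (adds nothing new); in T→b c T T (occurrence 2), the suffix after T is empty (adds nothing new). Thus FOLLOW(T) = {$, a, b, e, y}.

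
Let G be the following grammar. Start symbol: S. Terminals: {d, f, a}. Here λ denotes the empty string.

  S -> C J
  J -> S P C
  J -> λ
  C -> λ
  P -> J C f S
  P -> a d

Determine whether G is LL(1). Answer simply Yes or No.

FIRST(S) = {λ, a, f}
FIRST(J) = {λ, a, f}
FIRST(C) = {λ}
FIRST(P) = {a, f}
FOLLOW(S) = {$, a, f}
FOLLOW(J) = {$, a, f}
FOLLOW(C) = {$, a, f}
FOLLOW(P) = {$, a, f}
Cell M[J, a] receives both J -> S P C and J -> λ — the grammar is not LL(1).

No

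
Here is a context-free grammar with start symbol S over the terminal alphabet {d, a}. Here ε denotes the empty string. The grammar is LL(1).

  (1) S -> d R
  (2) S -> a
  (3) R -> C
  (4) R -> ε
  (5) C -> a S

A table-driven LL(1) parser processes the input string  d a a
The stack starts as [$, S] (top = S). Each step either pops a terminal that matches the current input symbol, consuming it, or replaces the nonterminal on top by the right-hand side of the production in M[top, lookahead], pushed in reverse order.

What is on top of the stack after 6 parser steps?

a

     Stack  Input    Action
  1  $ S    d a a $  expand S -> d R
  2  $ R d  d a a $  match d
  3  $ R    a a $    expand R -> C
  4  $ C    a a $    expand C -> a S
  5  $ S a  a a $    match a
  6  $ S    a $      expand S -> a
Stack after step 6: $ a (top = a).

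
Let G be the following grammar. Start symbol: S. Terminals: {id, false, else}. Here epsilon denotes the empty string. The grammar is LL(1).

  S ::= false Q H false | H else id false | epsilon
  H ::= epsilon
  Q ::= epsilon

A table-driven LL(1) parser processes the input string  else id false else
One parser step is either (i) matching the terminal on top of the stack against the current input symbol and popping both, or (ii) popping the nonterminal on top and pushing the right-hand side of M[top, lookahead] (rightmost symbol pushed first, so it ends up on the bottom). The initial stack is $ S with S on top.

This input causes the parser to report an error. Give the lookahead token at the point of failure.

else

     Stack              Input                 Action
  1  $ S                else id false else $  expand S ::= H else id false
  2  $ false id else H  else id false else $  expand H ::= epsilon
  3  $ false id else    else id false else $  match else
  4  $ false id         id false else $       match id
  5  $ false            false else $          match false
  6  $                  else $                error: stack empty but input remains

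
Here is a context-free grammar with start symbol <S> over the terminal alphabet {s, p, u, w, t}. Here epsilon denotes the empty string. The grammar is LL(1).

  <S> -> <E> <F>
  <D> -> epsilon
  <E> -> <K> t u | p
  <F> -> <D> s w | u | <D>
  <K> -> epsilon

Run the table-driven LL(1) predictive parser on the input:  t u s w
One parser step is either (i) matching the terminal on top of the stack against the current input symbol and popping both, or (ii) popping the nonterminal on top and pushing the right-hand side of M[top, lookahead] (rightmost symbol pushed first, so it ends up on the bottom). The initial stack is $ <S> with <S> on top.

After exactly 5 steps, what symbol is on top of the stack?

     Stack          Input      Action
  1  $ <S>          t u s w $  expand <S> -> <E> <F>
  2  $ <F> <E>      t u s w $  expand <E> -> <K> t u
  3  $ <F> u t <K>  t u s w $  expand <K> -> epsilon
  4  $ <F> u t      t u s w $  match t
  5  $ <F> u        u s w $    match u
Stack after step 5: $ <F> (top = <F>).

<F>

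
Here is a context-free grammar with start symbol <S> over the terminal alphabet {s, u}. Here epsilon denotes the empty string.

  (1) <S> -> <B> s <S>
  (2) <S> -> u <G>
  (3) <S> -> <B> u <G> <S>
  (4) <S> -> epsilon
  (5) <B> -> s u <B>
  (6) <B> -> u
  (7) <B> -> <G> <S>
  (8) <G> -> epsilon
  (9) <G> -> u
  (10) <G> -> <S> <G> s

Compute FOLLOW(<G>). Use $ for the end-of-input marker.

FIRST(<S>) = {epsilon, s, u}  (via <B> s <S>, <B> u <G> <S>)
FIRST(<G>) = {epsilon, s, u}  (via <S> <G> s)
FIRST(<B>) = {epsilon, s, u}  (via <G> <S>)
FOLLOW(<S>) includes $ since <S> is the start symbol.
FOLLOW(<B>): in <S>-><B> s <S>, <B> is followed by s <S> with FIRST {s}; in <S>-><B> u <G> <S>, <B> is followed by u <G> <S> with FIRST {u}; in <B>->s u <B>, the suffix after <B> is empty (adds nothing new). Thus FOLLOW(<B>) = {s, u}.
FOLLOW(<S>): in <S>-><B> s <S>, the suffix after <S> is empty (adds nothing new); in <S>-><B> u <G> <S>, the suffix after <S> is empty (adds nothing new); in <B>-><G> <S>, the suffix after <S> is empty, so FOLLOW(<S>) ⊇ FOLLOW(<B>) = {s, u}; in <G>-><S> <G> s, <S> is followed by <G> s with FIRST {s, u}. Thus FOLLOW(<S>) = {$, s, u}.
FOLLOW(<G>): in <S>->u <G>, the suffix after <G> is empty, so FOLLOW(<G>) ⊇ FOLLOW(<S>) = {$, s, u}; in <S>-><B> u <G> <S>, <G> is followed by <S> with FIRST {epsilon, s, u}; in <S>-><B> u <G> <S>, the suffix after <G> is nullable, so FOLLOW(<G>) ⊇ FOLLOW(<S>) = {$, s, u}; in <B>-><G> <S>, <G> is followed by <S> with FIRST {epsilon, s, u}; in <B>-><G> <S>, the suffix after <G> is nullable, so FOLLOW(<G>) ⊇ FOLLOW(<B>) = {s, u}; in <G>-><S> <G> s, <G> is followed by s with FIRST {s}. Thus FOLLOW(<G>) = {$, s, u}.

{$, s, u}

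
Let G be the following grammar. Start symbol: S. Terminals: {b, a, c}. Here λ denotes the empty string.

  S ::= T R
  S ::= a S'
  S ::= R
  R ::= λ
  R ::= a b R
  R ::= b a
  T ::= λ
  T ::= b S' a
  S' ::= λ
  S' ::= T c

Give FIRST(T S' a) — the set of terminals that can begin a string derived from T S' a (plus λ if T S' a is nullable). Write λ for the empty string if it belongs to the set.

{a, b, c}

FIRST(R): from R::=λ we get {λ}; from R::=a b R we get {a}; from R::=b a we get {b}. So FIRST(R) = {λ, a, b}.
FIRST(T): from T::=λ we get {λ}; from T::=b S' a we get {b}. So FIRST(T) = {λ, b}.
FIRST(S): from S::=T R we get {λ, a, b}; from S::=a S' we get {a}; from S::=R we get {λ, a, b}. So FIRST(S) = {λ, a, b}.
FIRST(S'): from S'::=λ we get {λ}; from S'::=T c we get {b, c}. So FIRST(S') = {λ, b, c}.
FIRST(T S' a): take FIRST of each symbol in turn, carrying on past any symbol whose FIRST contains λ; result {a, b, c}.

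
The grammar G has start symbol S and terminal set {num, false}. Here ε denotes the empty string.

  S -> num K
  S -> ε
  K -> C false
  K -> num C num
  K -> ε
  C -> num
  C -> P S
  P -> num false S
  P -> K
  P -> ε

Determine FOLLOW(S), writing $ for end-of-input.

{$, false, num}

FIRST(S) = {ε, num}
FIRST(K) = {ε, false, num}  (via C false)
FIRST(P) = {ε, false, num}  (via K)
FIRST(C) = {ε, false, num}  (via P S)
FOLLOW(S) includes $ since S is the start symbol.
FOLLOW(C): in K->C false, C is followed by false with FIRST {false}; in K->num C num, C is followed by num with FIRST {num}. Thus FOLLOW(C) = {false, num}.
FOLLOW(P): in C->P S, P is followed by S with FIRST {ε, num}; in C->P S, the suffix after P is nullable, so FOLLOW(P) ⊇ FOLLOW(C) = {false, num}. Thus FOLLOW(P) = {false, num}.
FOLLOW(S): in C->P S, the suffix after S is empty, so FOLLOW(S) ⊇ FOLLOW(C) = {false, num}; in P->num false S, the suffix after S is empty, so FOLLOW(S) ⊇ FOLLOW(P) = {false, num}. Thus FOLLOW(S) = {$, false, num}.
FOLLOW(K): in S->num K, the suffix after K is empty, so FOLLOW(K) ⊇ FOLLOW(S) = {$, false, num}; in P->K, the suffix after K is empty, so FOLLOW(K) ⊇ FOLLOW(P) = {false, num}. Thus FOLLOW(K) = {$, false, num}.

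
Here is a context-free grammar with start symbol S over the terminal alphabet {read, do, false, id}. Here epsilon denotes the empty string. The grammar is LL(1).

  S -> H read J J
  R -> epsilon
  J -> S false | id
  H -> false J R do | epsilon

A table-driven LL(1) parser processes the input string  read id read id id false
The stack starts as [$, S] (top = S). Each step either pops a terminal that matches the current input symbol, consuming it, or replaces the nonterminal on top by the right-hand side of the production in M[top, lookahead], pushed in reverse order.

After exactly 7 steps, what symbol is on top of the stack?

step 1: stack=$ S  input=read id read id id false $  — expand S -> H read J J
step 2: stack=$ J J read H  input=read id read id id false $  — expand H -> epsilon
step 3: stack=$ J J read  input=read id read id id false $  — match read
step 4: stack=$ J J  input=id read id id false $  — expand J -> id
step 5: stack=$ J id  input=id read id id false $  — match id
step 6: stack=$ J  input=read id id false $  — expand J -> S false
step 7: stack=$ false S  input=read id id false $  — expand S -> H read J J
Stack after step 7: $ false J J read H (top = H).

H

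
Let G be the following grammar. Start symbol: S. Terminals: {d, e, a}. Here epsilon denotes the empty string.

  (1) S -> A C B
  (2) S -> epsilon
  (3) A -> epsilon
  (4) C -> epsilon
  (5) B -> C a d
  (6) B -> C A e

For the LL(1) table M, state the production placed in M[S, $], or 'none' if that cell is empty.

S -> epsilon

FIRST(A) = {epsilon}
FIRST(C) = {epsilon}
FIRST(B) = {a, e}  (via C a d, C A e)
FIRST(S) = {epsilon, a, e}  (via A C B)
FOLLOW(S) includes $ since S is the start symbol.
FOLLOW(S): S appears on no right-hand side. Thus FOLLOW(S) = {$}.
For S -> A C B: FIRST(A C B) = {a, e}, so it goes in M[S, t] for t ∈ {a, e}.
For S -> epsilon: FIRST(epsilon) = {epsilon}, so it goes in M[S, t] for t ∈ {}; since epsilon ∈ FIRST, also for every t ∈ FOLLOW(S) = {$}.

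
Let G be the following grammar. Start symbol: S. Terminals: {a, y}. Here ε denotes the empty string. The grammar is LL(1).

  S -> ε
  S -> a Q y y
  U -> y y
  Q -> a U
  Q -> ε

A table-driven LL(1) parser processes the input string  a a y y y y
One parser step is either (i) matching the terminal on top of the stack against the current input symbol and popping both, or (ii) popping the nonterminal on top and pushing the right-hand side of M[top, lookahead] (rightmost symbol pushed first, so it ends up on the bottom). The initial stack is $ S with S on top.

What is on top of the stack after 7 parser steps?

     Stack      Input          Action
  1  $ S        a a y y y y $  expand S -> a Q y y
  2  $ y y Q a  a a y y y y $  match a
  3  $ y y Q    a y y y y $    expand Q -> a U
  4  $ y y U a  a y y y y $    match a
  5  $ y y U    y y y y $      expand U -> y y
  6  $ y y y y  y y y y $      match y
  7  $ y y y    y y y $        match y
Stack after step 7: $ y y (top = y).

y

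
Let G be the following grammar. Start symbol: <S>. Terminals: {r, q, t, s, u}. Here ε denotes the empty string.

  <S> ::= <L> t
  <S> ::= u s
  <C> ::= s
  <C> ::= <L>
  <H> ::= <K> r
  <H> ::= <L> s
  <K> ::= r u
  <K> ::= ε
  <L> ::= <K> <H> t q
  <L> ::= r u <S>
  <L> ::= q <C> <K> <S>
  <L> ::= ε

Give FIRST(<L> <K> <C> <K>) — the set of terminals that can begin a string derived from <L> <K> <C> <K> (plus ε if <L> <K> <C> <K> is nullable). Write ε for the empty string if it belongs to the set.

FIRST(<K>) = {ε, r}
FIRST(<S>) = {q, r, s, t, u}  (via <L> t)
FIRST(<C>) = {ε, q, r, s}  (via <L>)
FIRST(<H>) = {q, r, s}  (via <K> r, <L> s)
FIRST(<L>) = {ε, q, r, s}  (via <K> <H> t q)
FIRST(<L> <K> <C> <K>): take FIRST of each symbol in turn, carrying on past any symbol whose FIRST contains ε; result {ε, q, r, s}.

{ε, q, r, s}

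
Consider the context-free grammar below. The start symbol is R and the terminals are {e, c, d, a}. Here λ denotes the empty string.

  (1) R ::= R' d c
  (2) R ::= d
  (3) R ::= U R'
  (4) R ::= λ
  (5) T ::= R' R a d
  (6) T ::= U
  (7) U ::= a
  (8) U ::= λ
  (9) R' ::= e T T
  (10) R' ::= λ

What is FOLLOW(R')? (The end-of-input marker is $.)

{$, a, d, e}

FIRST(U) = {λ, a}
FIRST(R') = {λ, e}
FIRST(R) = {λ, a, d, e}  (via R' d c, U R')
FIRST(T) = {λ, a, d, e}  (via R' R a d, U)
FOLLOW(R) includes $ since R is the start symbol.
FOLLOW(R): in T::=R' R a d, R is followed by a d with FIRST {a}. Thus FOLLOW(R) = {$, a}.
FOLLOW(R'): in R::=R' d c, R' is followed by d c with FIRST {d}; in R::=U R', the suffix after R' is empty, so FOLLOW(R') ⊇ FOLLOW(R) = {$, a}; in T::=R' R a d, R' is followed by R a d with FIRST {a, d, e}. Thus FOLLOW(R') = {$, a, d, e}.
FOLLOW(T): in R'::=e T T (occurrence 1), T is followed by T with FIRST {λ, a, d, e}; in R'::=e T T (occurrence 1), the suffix after T is nullable, so FOLLOW(T) ⊇ FOLLOW(R') = {$, a, d, e}; in R'::=e T T (occurrence 2), the suffix after T is empty, so FOLLOW(T) ⊇ FOLLOW(R') = {$, a, d, e}. Thus FOLLOW(T) = {$, a, d, e}.
FOLLOW(U): in R::=U R', U is followed by R' with FIRST {λ, e}; in R::=U R', the suffix after U is nullable, so FOLLOW(U) ⊇ FOLLOW(R) = {$, a}; in T::=U, the suffix after U is empty, so FOLLOW(U) ⊇ FOLLOW(T) = {$, a, d, e}. Thus FOLLOW(U) = {$, a, d, e}.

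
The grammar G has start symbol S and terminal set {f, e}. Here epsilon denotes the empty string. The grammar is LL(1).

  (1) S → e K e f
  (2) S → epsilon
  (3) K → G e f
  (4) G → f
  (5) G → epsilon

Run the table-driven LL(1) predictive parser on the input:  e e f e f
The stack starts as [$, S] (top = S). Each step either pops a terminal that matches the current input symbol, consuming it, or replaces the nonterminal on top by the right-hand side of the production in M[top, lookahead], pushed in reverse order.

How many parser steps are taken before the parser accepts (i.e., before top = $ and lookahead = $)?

8

step 1: stack=$ S  input=e e f e f $  — expand S → e K e f
step 2: stack=$ f e K e  input=e e f e f $  — match e
step 3: stack=$ f e K  input=e f e f $  — expand K → G e f
step 4: stack=$ f e f e G  input=e f e f $  — expand G → epsilon
step 5: stack=$ f e f e  input=e f e f $  — match e
step 6: stack=$ f e f  input=f e f $  — match f
step 7: stack=$ f e  input=e f $  — match e
step 8: stack=$ f  input=f $  — match f
Accept reached after 8 steps.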